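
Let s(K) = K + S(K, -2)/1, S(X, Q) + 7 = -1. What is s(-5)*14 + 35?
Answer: -147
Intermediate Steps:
S(X, Q) = -8 (S(X, Q) = -7 - 1 = -8)
s(K) = -8 + K (s(K) = K - 8/1 = K - 8*1 = K - 8 = -8 + K)
s(-5)*14 + 35 = (-8 - 5)*14 + 35 = -13*14 + 35 = -182 + 35 = -147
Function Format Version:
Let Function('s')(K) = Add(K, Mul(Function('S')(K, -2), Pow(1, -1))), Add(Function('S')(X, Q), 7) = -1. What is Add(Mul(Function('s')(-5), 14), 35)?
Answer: -147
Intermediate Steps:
Function('S')(X, Q) = -8 (Function('S')(X, Q) = Add(-7, -1) = -8)
Function('s')(K) = Add(-8, K) (Function('s')(K) = Add(K, Mul(-8, Pow(1, -1))) = Add(K, Mul(-8, 1)) = Add(K, -8) = Add(-8, K))
Add(Mul(Function('s')(-5), 14), 35) = Add(Mul(Add(-8, -5), 14), 35) = Add(Mul(-13, 14), 35) = Add(-182, 35) = -147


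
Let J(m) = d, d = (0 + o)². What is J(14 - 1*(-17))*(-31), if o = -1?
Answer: -31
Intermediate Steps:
d = 1 (d = (0 - 1)² = (-1)² = 1)
J(m) = 1
J(14 - 1*(-17))*(-31) = 1*(-31) = -31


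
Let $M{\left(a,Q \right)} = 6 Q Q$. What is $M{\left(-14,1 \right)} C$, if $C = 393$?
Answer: $2358$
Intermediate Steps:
$M{\left(a,Q \right)} = 6 Q^{2}$
$M{\left(-14,1 \right)} C = 6 \cdot 1^{2} \cdot 393 = 6 \cdot 1 \cdot 393 = 6 \cdot 393 = 2358$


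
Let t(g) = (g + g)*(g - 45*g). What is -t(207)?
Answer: 3770712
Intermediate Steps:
t(g) = -88*g² (t(g) = (2*g)*(-44*g) = -88*g²)
-t(207) = -(-88)*207² = -(-88)*42849 = -1*(-3770712) = 3770712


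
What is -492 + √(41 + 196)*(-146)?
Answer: -492 - 146*√237 ≈ -2739.6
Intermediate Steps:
-492 + √(41 + 196)*(-146) = -492 + √237*(-146) = -492 - 146*√237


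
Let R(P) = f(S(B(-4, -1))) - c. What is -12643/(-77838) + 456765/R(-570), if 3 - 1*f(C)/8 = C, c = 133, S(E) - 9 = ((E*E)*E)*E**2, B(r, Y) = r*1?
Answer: 35654957143/623560218 ≈ 57.180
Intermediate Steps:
B(r, Y) = r
S(E) = 9 + E**5 (S(E) = 9 + ((E*E)*E)*E**2 = 9 + (E**2*E)*E**2 = 9 + E**3*E**2 = 9 + E**5)
f(C) = 24 - 8*C
R(P) = 8011 (R(P) = (24 - 8*(9 + (-4)**5)) - 1*133 = (24 - 8*(9 - 1024)) - 133 = (24 - 8*(-1015)) - 133 = (24 + 8120) - 133 = 8144 - 133 = 8011)
-12643/(-77838) + 456765/R(-570) = -12643/(-77838) + 456765/8011 = -12643*(-1/77838) + 456765*(1/8011) = 12643/77838 + 456765/8011 = 35654957143/623560218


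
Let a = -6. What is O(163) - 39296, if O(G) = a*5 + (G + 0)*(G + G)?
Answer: 13812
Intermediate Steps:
O(G) = -30 + 2*G**2 (O(G) = -6*5 + (G + 0)*(G + G) = -30 + G*(2*G) = -30 + 2*G**2)
O(163) - 39296 = (-30 + 2*163**2) - 39296 = (-30 + 2*26569) - 39296 = (-30 + 53138) - 39296 = 53108 - 39296 = 13812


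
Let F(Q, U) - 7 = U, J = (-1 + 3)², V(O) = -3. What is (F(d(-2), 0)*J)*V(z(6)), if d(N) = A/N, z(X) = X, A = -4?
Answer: -84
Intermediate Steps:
d(N) = -4/N
J = 4 (J = 2² = 4)
F(Q, U) = 7 + U
(F(d(-2), 0)*J)*V(z(6)) = ((7 + 0)*4)*(-3) = (7*4)*(-3) = 28*(-3) = -84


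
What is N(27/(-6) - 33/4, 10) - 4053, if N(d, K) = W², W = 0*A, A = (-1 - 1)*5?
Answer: -4053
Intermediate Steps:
A = -10 (A = -2*5 = -10)
W = 0 (W = 0*(-10) = 0)
N(d, K) = 0 (N(d, K) = 0² = 0)
N(27/(-6) - 33/4, 10) - 4053 = 0 - 4053 = -4053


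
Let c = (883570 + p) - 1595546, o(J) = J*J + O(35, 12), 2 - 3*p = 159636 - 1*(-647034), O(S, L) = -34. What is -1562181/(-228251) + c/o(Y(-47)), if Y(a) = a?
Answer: -661457248571/1489337775 ≈ -444.13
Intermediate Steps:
p = -806668/3 (p = ⅔ - (159636 - 1*(-647034))/3 = ⅔ - (159636 + 647034)/3 = ⅔ - ⅓*806670 = ⅔ - 268890 = -806668/3 ≈ -2.6889e+5)
o(J) = -34 + J² (o(J) = J*J - 34 = J² - 34 = -34 + J²)
c = -2942596/3 (c = (883570 - 806668/3) - 1595546 = 1844042/3 - 1595546 = -2942596/3 ≈ -9.8087e+5)
-1562181/(-228251) + c/o(Y(-47)) = -1562181/(-228251) - 2942596/(3*(-34 + (-47)²)) = -1562181*(-1/228251) - 2942596/(3*(-34 + 2209)) = 1562181/228251 - 2942596/3/2175 = 1562181/228251 - 2942596/3*1/2175 = 1562181/228251 - 2942596/6525 = -661457248571/1489337775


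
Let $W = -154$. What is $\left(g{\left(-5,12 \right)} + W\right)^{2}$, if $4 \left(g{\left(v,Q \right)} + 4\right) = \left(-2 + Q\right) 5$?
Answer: $\frac{84681}{4} \approx 21170.0$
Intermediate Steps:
$g{\left(v,Q \right)} = - \frac{13}{2} + \frac{5 Q}{4}$ ($g{\left(v,Q \right)} = -4 + \frac{\left(-2 + Q\right) 5}{4} = -4 + \frac{-10 + 5 Q}{4} = -4 + \left(- \frac{5}{2} + \frac{5 Q}{4}\right) = - \frac{13}{2} + \frac{5 Q}{4}$)
$\left(g{\left(-5,12 \right)} + W\right)^{2} = \left(\left(- \frac{13}{2} + \frac{5}{4} \cdot 12\right) - 154\right)^{2} = \left(\left(- \frac{13}{2} + 15\right) - 154\right)^{2} = \left(\frac{17}{2} - 154\right)^{2} = \left(- \frac{291}{2}\right)^{2} = \frac{84681}{4}$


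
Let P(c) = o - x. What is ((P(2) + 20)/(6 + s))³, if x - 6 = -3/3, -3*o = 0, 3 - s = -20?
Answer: 3375/24389 ≈ 0.13838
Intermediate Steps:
s = 23 (s = 3 - 1*(-20) = 3 + 20 = 23)
o = 0 (o = -⅓*0 = 0)
x = 5 (x = 6 - 3/3 = 6 - 3*⅓ = 6 - 1 = 5)
P(c) = -5 (P(c) = 0 - 1*5 = 0 - 5 = -5)
((P(2) + 20)/(6 + s))³ = ((-5 + 20)/(6 + 23))³ = (15/29)³ = 3375/24389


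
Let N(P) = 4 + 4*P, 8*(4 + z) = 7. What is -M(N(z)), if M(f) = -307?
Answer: 307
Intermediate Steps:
z = -25/8 (z = -4 + (⅛)*7 = -4 + 7/8 = -25/8 ≈ -3.1250)
-M(N(z)) = -1*(-307) = 307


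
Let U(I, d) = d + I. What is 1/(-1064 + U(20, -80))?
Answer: -1/1124 ≈ -0.00088968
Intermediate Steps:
U(I, d) = I + d
1/(-1064 + U(20, -80)) = 1/(-1064 + (20 - 80)) = 1/(-1064 - 60) = 1/(-1124) = -1/1124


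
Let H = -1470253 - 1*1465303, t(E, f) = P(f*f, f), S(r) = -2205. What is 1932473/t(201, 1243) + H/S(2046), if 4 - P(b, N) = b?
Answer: 302087001137/227121615 ≈ 1330.1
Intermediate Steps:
P(b, N) = 4 - b
t(E, f) = 4 - f² (t(E, f) = 4 - f*f = 4 - f²)
H = -2935556 (H = -1470253 - 1465303 = -2935556)
1932473/t(201, 1243) + H/S(2046) = 1932473/(4 - 1*1243²) - 2935556/(-2205) = 1932473/(4 - 1*1545049) - 2935556*(-1/2205) = 1932473/(4 - 1545049) + 2935556/2205 = 1932473/(-1545045) + 2935556/2205 = 1932473*(-1/1545045) + 2935556/2205 = -1932473/1545045 + 2935556/2205 = 302087001137/227121615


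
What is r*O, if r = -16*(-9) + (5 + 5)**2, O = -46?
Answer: -11224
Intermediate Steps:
r = 244 (r = 144 + 10**2 = 144 + 100 = 244)
r*O = 244*(-46) = -11224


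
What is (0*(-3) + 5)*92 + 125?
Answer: 585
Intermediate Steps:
(0*(-3) + 5)*92 + 125 = (0 + 5)*92 + 125 = 5*92 + 125 = 460 + 125 = 585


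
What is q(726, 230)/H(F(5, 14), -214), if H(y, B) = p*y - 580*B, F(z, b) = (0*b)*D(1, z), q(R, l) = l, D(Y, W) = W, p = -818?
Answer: 23/12412 ≈ 0.0018530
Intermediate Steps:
F(z, b) = 0 (F(z, b) = (0*b)*z = 0*z = 0)
H(y, B) = -818*y - 580*B
q(726, 230)/H(F(5, 14), -214) = 230/(-818*0 - 580*(-214)) = 230/(0 + 124120) = 230/124120 = 230*(1/124120) = 23/12412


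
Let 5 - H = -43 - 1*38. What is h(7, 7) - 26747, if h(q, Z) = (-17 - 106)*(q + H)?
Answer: -38186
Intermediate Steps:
H = 86 (H = 5 - (-43 - 1*38) = 5 - (-43 - 38) = 5 - 1*(-81) = 5 + 81 = 86)
h(q, Z) = -10578 - 123*q (h(q, Z) = (-17 - 106)*(q + 86) = -123*(86 + q) = -10578 - 123*q)
h(7, 7) - 26747 = (-10578 - 123*7) - 26747 = (-10578 - 861) - 26747 = -11439 - 26747 = -38186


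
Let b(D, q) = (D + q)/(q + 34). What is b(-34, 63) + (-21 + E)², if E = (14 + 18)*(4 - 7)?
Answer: 1327862/97 ≈ 13689.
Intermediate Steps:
E = -96 (E = 32*(-3) = -96)
b(D, q) = (D + q)/(34 + q)
b(-34, 63) + (-21 + E)² = (-34 + 63)/(34 + 63) + (-21 - 96)² = 29/97 + (-117)² = (1/97)*29 + 13689 = 29/97 + 13689 = 1327862/97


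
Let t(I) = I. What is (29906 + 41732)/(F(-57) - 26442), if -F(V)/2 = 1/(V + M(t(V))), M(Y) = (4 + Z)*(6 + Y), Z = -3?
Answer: -552636/203981 ≈ -2.7093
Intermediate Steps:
M(Y) = 6 + Y (M(Y) = (4 - 3)*(6 + Y) = 1*(6 + Y) = 6 + Y)
F(V) = -2/(6 + 2*V) (F(V) = -2/(V + (6 + V)) = -2/(6 + 2*V))
(29906 + 41732)/(F(-57) - 26442) = (29906 + 41732)/(-1/(3 - 57) - 26442) = 71638/(-1/(-54) - 26442) = 71638/(-1*(-1/54) - 26442) = 71638/(1/54 - 26442) = 71638/(-1427867/54) = 71638*(-54/1427867) = -552636/203981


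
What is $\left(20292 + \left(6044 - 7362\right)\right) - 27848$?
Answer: $-8874$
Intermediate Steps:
$\left(20292 + \left(6044 - 7362\right)\right) - 27848 = \left(20292 - 1318\right) - 27848 = 18974 - 27848 = -8874$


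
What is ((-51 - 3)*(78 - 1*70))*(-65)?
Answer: 28080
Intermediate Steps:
((-51 - 3)*(78 - 1*70))*(-65) = -54*(78 - 70)*(-65) = -54*8*(-65) = -432*(-65) = 28080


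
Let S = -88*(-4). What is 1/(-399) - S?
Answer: -140449/399 ≈ -352.00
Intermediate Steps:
S = 352
1/(-399) - S = 1/(-399) - 1*352 = -1/399 - 352 = -140449/399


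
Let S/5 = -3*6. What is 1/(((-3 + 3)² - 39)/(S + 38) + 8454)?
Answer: 4/33819 ≈ 0.00011828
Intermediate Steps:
S = -90 (S = 5*(-3*6) = 5*(-18) = -90)
1/(((-3 + 3)² - 39)/(S + 38) + 8454) = 1/(((-3 + 3)² - 39)/(-90 + 38) + 8454) = 1/((0² - 39)/(-52) + 8454) = 1/((0 - 39)*(-1/52) + 8454) = 1/(-39*(-1/52) + 8454) = 1/(¾ + 8454) = 1/(33819/4) = 4/33819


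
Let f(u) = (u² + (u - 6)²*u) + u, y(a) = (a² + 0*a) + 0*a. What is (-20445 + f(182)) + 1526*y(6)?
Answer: 5705429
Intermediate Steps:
y(a) = a² (y(a) = (a² + 0) + 0 = a² + 0 = a²)
f(u) = u + u² + u*(-6 + u)² (f(u) = (u² + (-6 + u)²*u) + u = (u² + u*(-6 + u)²) + u = u + u² + u*(-6 + u)²)
(-20445 + f(182)) + 1526*y(6) = (-20445 + 182*(1 + 182 + (-6 + 182)²)) + 1526*6² = (-20445 + 182*(1 + 182 + 176²)) + 1526*36 = (-20445 + 182*(1 + 182 + 30976)) + 54936 = (-20445 + 182*31159) + 54936 = (-20445 + 5670938) + 54936 = 5650493 + 54936 = 5705429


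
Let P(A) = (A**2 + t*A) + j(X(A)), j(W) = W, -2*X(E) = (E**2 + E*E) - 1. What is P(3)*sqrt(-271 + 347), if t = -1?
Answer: -5*sqrt(19) ≈ -21.794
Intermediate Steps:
X(E) = 1/2 - E**2 (X(E) = -((E**2 + E*E) - 1)/2 = -((E**2 + E**2) - 1)/2 = -(2*E**2 - 1)/2 = -(-1 + 2*E**2)/2 = 1/2 - E**2)
P(A) = 1/2 - A (P(A) = (A**2 - A) + (1/2 - A**2) = 1/2 - A)
P(3)*sqrt(-271 + 347) = (1/2 - 1*3)*sqrt(-271 + 347) = (1/2 - 3)*sqrt(76) = -5*sqrt(19)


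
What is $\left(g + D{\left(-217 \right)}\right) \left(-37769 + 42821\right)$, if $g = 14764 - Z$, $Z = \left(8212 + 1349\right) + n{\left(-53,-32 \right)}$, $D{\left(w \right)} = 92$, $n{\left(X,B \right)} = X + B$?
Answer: $27179760$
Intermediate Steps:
$n{\left(X,B \right)} = B + X$
$Z = 9476$ ($Z = \left(8212 + 1349\right) - 85 = 9561 - 85 = 9476$)
$g = 5288$ ($g = 14764 - 9476 = 5288$)
$\left(g + D{\left(-217 \right)}\right) \left(-37769 + 42821\right) = \left(5288 + 92\right) \left(-37769 + 42821\right) = 5380 \cdot 5052 = 27179760$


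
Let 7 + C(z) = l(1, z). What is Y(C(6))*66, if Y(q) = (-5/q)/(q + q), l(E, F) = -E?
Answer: -165/64 ≈ -2.5781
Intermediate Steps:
C(z) = -8 (C(z) = -7 - 1*1 = -7 - 1 = -8)
Y(q) = -5/(2*q²) (Y(q) = (-5/q)/((2*q)) = (-5/q)*(1/(2*q)) = -5/(2*q²))
Y(C(6))*66 = -5/2/(-8)²*66 = -5/2*1/64*66 = -5/128*66 = -165/64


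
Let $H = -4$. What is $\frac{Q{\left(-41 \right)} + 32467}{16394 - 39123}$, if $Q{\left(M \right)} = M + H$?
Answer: $- \frac{32422}{22729} \approx -1.4265$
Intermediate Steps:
$Q{\left(M \right)} = -4 + M$ ($Q{\left(M \right)} = M - 4 = -4 + M$)
$\frac{Q{\left(-41 \right)} + 32467}{16394 - 39123} = \frac{\left(-4 - 41\right) + 32467}{16394 - 39123} = \frac{-45 + 32467}{-22729} = 32422 \left(- \frac{1}{22729}\right) = - \frac{32422}{22729}$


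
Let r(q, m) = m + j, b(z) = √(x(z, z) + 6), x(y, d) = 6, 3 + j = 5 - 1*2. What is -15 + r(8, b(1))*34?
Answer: -15 + 68*√3 ≈ 102.78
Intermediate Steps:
j = 0 (j = -3 + (5 - 1*2) = -3 + (5 - 2) = -3 + 3 = 0)
b(z) = 2*√3 (b(z) = √(6 + 6) = √12 = 2*√3)
r(q, m) = m (r(q, m) = m + 0 = m)
-15 + r(8, b(1))*34 = -15 + (2*√3)*34 = -15 + 68*√3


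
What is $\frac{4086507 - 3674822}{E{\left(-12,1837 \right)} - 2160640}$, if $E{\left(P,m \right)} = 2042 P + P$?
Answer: $- \frac{411685}{2185156} \approx -0.1884$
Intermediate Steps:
$E{\left(P,m \right)} = 2043 P$
$\frac{4086507 - 3674822}{E{\left(-12,1837 \right)} - 2160640} = \frac{4086507 - 3674822}{2043 \left(-12\right) - 2160640} = \frac{411685}{-24516 - 2160640} = \frac{411685}{-2185156} = 411685 \left(- \frac{1}{2185156}\right) = - \frac{411685}{2185156}$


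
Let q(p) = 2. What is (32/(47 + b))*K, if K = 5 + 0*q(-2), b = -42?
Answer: 32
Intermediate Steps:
K = 5 (K = 5 + 0*2 = 5 + 0 = 5)
(32/(47 + b))*K = (32/(47 - 42))*5 = (32/5)*5 = 32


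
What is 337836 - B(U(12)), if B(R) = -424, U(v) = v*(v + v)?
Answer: 338260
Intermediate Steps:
U(v) = 2*v² (U(v) = v*(2*v) = 2*v²)
337836 - B(U(12)) = 337836 - 1*(-424) = 337836 + 424 = 338260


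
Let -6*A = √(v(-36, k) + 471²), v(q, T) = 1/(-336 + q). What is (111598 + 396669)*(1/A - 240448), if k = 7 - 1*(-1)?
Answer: -122211783616 - 6099204*√7674811143/82524851 ≈ -1.2221e+11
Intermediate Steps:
k = 8 (k = 7 + 1 = 8)
A = -√7674811143/1116 (A = -√(1/(-336 - 36) + 471²)/6 = -√(1/(-372) + 221841)/6 = -√(-1/372 + 221841)/6 = -√7674811143/1116 ≈ -78.500)
(111598 + 396669)*(1/A - 240448) = (111598 + 396669)*(1/(-√7674811143/1116) - 240448) = 508267*(-12*√7674811143/82524851 - 240448) = 508267*(-240448 - 12*√7674811143/82524851) = -122211783616 - 6099204*√7674811143/82524851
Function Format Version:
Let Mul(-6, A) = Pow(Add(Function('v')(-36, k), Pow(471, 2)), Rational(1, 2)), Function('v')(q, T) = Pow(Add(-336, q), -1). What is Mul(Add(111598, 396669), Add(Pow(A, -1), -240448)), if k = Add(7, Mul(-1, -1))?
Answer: Add(-122211783616, Mul(Rational(-6099204, 82524851), Pow(7674811143, Rational(1, 2)))) ≈ -1.2221e+11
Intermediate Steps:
k = 8 (k = Add(7, 1) = 8)
A = Mul(Rational(-1, 1116), Pow(7674811143, Rational(1, 2))) (A = Mul(Rational(-1, 6), Pow(Add(Pow(Add(-336, -36), -1), Pow(471, 2)), Rational(1, 2))) = Mul(Rational(-1, 6), Pow(Add(Pow(-372, -1), 221841), Rational(1, 2))) = Mul(Rational(-1, 6), Pow(Add(Rational(-1, 372), 221841), Rational(1, 2))) = Mul(Rational(-1, 6), Pow(Rational(82524851, 372), Rational(1, 2))) = Mul(Rational(-1, 6), Mul(Rational(1, 186), Pow(7674811143, Rational(1, 2)))) = Mul(Rational(-1, 1116), Pow(7674811143, Rational(1, 2))) ≈ -78.500)
Mul(Add(111598, 396669), Add(Pow(A, -1), -240448)) = Mul(Add(111598, 396669), Add(Pow(Mul(Rational(-1, 1116), Pow(7674811143, Rational(1, 2))), -1), -240448)) = Mul(508267, Add(Mul(Rational(-12, 82524851), Pow(7674811143, Rational(1, 2))), -240448)) = Mul(508267, Add(-240448, Mul(Rational(-12, 82524851), Pow(7674811143, Rational(1, 2))))) = Add(-122211783616, Mul(Rational(-6099204, 82524851), Pow(7674811143, Rational(1, 2))))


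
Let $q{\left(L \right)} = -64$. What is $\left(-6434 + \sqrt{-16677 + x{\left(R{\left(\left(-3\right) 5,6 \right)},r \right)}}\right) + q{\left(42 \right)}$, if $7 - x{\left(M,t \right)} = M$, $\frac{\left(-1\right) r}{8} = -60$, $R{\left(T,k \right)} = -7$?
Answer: $-6498 + i \sqrt{16663} \approx -6498.0 + 129.09 i$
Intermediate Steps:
$r = 480$ ($r = \left(-8\right) \left(-60\right) = 480$)
$x{\left(M,t \right)} = 7 - M$
$\left(-6434 + \sqrt{-16677 + x{\left(R{\left(\left(-3\right) 5,6 \right)},r \right)}}\right) + q{\left(42 \right)} = \left(-6434 + \sqrt{-16677 + \left(7 - -7\right)}\right) - 64 = \left(-6434 + \sqrt{-16677 + \left(7 + 7\right)}\right) - 64 = \left(-6434 + \sqrt{-16677 + 14}\right) - 64 = \left(-6434 + \sqrt{-16663}\right) - 64 = \left(-6434 + i \sqrt{16663}\right) - 64 = -6498 + i \sqrt{16663}$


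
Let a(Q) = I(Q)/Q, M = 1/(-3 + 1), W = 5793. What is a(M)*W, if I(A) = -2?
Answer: 23172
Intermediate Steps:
M = -½ (M = 1/(-2) = -½ ≈ -0.50000)
a(Q) = -2/Q
a(M)*W = -2/(-½)*5793 = -2*(-2)*5793 = 4*5793 = 23172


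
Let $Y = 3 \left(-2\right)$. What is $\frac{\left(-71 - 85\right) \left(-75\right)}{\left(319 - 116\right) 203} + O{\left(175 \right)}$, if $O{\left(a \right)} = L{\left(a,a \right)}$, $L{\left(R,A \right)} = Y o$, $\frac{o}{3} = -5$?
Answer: $\frac{3720510}{41209} \approx 90.284$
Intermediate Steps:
$o = -15$ ($o = 3 \left(-5\right) = -15$)
$Y = -6$
$L{\left(R,A \right)} = 90$ ($L{\left(R,A \right)} = \left(-6\right) \left(-15\right) = 90$)
$O{\left(a \right)} = 90$
$\frac{\left(-71 - 85\right) \left(-75\right)}{\left(319 - 116\right) 203} + O{\left(175 \right)} = \frac{\left(-71 - 85\right) \left(-75\right)}{\left(319 - 116\right) 203} + 90 = \frac{\left(-156\right) \left(-75\right)}{203 \cdot 203} + 90 = \frac{11700}{41209} + 90 = \frac{3720510}{41209}$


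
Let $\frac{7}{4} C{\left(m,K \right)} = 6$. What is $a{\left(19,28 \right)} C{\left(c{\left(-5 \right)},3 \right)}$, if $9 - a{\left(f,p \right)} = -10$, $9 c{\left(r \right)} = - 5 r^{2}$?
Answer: $\frac{456}{7} \approx 65.143$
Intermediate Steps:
$c{\left(r \right)} = - \frac{5 r^{2}}{9}$ ($c{\left(r \right)} = \frac{\left(-5\right) r^{2}}{9} = - \frac{5 r^{2}}{9}$)
$C{\left(m,K \right)} = \frac{24}{7}$ ($C{\left(m,K \right)} = \frac{4}{7} \cdot 6 = \frac{24}{7}$)
$a{\left(f,p \right)} = 19$ ($a{\left(f,p \right)} = 9 - -10 = 9 + 10 = 19$)
$a{\left(19,28 \right)} C{\left(c{\left(-5 \right)},3 \right)} = 19 \cdot \frac{24}{7} = \frac{456}{7}$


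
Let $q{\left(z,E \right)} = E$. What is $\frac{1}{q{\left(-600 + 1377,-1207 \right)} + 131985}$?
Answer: $\frac{1}{130778} \approx 7.6466 \cdot 10^{-6}$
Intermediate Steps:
$\frac{1}{q{\left(-600 + 1377,-1207 \right)} + 131985} = \frac{1}{-1207 + 131985} = \frac{1}{130778}$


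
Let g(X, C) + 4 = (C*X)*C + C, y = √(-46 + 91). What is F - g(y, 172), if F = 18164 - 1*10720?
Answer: 7276 - 88752*√5 ≈ -1.9118e+5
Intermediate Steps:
y = 3*√5 (y = √45 = 3*√5 ≈ 6.7082)
F = 7444 (F = 18164 - 10720 = 7444)
g(X, C) = -4 + C + X*C² (g(X, C) = -4 + ((C*X)*C + C) = -4 + (X*C² + C) = -4 + (C + X*C²) = -4 + C + X*C²)
F - g(y, 172) = 7444 - (-4 + 172 + (3*√5)*172²) = 7444 - (-4 + 172 + (3*√5)*29584) = 7444 - (-4 + 172 + 88752*√5) = 7444 - (168 + 88752*√5) = 7444 + (-168 - 88752*√5) = 7276 - 88752*√5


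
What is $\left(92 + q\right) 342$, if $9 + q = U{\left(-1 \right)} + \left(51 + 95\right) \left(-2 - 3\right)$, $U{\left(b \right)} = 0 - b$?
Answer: $-220932$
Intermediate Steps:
$U{\left(b \right)} = - b$
$q = -738$ ($q = -9 + \left(\left(-1\right) \left(-1\right) + \left(51 + 95\right) \left(-2 - 3\right)\right) = -9 + \left(1 + 146 \left(-5\right)\right) = -9 + \left(1 - 730\right) = -9 - 729 = -738$)
$\left(92 + q\right) 342 = \left(92 - 738\right) 342 = \left(-646\right) 342 = -220932$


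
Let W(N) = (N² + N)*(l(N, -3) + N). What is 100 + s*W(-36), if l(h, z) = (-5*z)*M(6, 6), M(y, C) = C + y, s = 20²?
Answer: 72576100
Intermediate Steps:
s = 400
l(h, z) = -60*z (l(h, z) = (-5*z)*(6 + 6) = -5*z*12 = -60*z)
W(N) = (180 + N)*(N + N²) (W(N) = (N² + N)*(-60*(-3) + N) = (N + N²)*(180 + N) = (180 + N)*(N + N²))
100 + s*W(-36) = 100 + 400*(-36*(180 + (-36)² + 181*(-36))) = 100 + 400*(-36*(180 + 1296 - 6516)) = 100 + 400*(-36*(-5040)) = 100 + 400*181440 = 100 + 72576000 = 72576100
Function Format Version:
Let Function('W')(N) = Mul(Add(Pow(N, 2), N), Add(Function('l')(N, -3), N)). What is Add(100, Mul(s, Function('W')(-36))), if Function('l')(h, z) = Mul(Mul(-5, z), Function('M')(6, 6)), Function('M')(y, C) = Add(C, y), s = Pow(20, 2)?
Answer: 72576100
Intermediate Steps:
s = 400
Function('l')(h, z) = Mul(-60, z) (Function('l')(h, z) = Mul(Mul(-5, z), Add(6, 6)) = Mul(Mul(-5, z), 12) = Mul(-60, z))
Function('W')(N) = Mul(Add(180, N), Add(N, Pow(N, 2))) (Function('W')(N) = Mul(Add(Pow(N, 2), N), Add(Mul(-60, -3), N)) = Mul(Add(N, Pow(N, 2)), Add(180, N)) = Mul(Add(180, N), Add(N, Pow(N, 2))))
Add(100, Mul(s, Function('W')(-36))) = Add(100, Mul(400, Mul(-36, Add(180, Pow(-36, 2), Mul(181, -36))))) = Add(100, Mul(400, Mul(-36, Add(180, 1296, -6516)))) = Add(100, Mul(400, Mul(-36, -5040))) = Add(100, Mul(400, 181440)) = Add(100, 72576000) = 72576100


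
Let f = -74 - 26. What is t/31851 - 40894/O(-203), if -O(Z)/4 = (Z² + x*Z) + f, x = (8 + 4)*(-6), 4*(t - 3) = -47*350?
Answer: 32208937/591632325 ≈ 0.054441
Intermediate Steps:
f = -100
t = -8219/2 (t = 3 + (-47*350)/4 = 3 + (¼)*(-16450) = 3 - 8225/2 = -8219/2 ≈ -4109.5)
x = -72 (x = 12*(-6) = -72)
O(Z) = 400 - 4*Z² + 288*Z (O(Z) = -4*((Z² - 72*Z) - 100) = -4*(-100 + Z² - 72*Z) = 400 - 4*Z² + 288*Z)
t/31851 - 40894/O(-203) = -8219/2/31851 - 40894/(400 - 4*(-203)² + 288*(-203)) = -8219/2*1/31851 - 40894/(400 - 4*41209 - 58464) = -8219/63702 - 40894/(400 - 164836 - 58464) = -8219/63702 - 40894/(-222900) = -8219/63702 - 40894*(-1/222900) = -8219/63702 + 20447/111450 = 32208937/591632325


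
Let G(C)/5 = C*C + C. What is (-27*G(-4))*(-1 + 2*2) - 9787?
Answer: -14647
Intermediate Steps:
G(C) = 5*C + 5*C² (G(C) = 5*(C*C + C) = 5*(C² + C) = 5*(C + C²) = 5*C + 5*C²)
(-27*G(-4))*(-1 + 2*2) - 9787 = (-135*(-4)*(1 - 4))*(-1 + 2*2) - 9787 = (-135*(-4)*(-3))*(-1 + 4) - 9787 = -27*60*3 - 9787 = -1620*3 - 9787 = -4860 - 9787 = -14647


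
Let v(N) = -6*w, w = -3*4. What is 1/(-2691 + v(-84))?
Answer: -1/2619 ≈ -0.00038183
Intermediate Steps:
w = -12
v(N) = 72 (v(N) = -6*(-12) = 72)
1/(-2691 + v(-84)) = 1/(-2691 + 72) = 1/(-2619) = -1/2619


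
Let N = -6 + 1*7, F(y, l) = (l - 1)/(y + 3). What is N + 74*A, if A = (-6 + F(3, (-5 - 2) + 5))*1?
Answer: -480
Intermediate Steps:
F(y, l) = (-1 + l)/(3 + y)
A = -13/2 (A = (-6 + (-1 + ((-5 - 2) + 5))/(3 + 3))*1 = (-6 + (-1 + (-7 + 5))/6)*1 = (-6 + (-1 - 2)/6)*1 = (-6 + (⅙)*(-3))*1 = (-6 - ½)*1 = -13/2*1 = -13/2 ≈ -6.5000)
N = 1 (N = -6 + 7 = 1)
N + 74*A = 1 + 74*(-13/2) = 1 - 481 = -480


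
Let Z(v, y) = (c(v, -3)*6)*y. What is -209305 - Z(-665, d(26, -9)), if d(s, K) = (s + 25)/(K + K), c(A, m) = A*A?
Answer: 7308520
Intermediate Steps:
c(A, m) = A**2
d(s, K) = (25 + s)/(2*K) (d(s, K) = (25 + s)/((2*K)) = (25 + s)*(1/(2*K)) = (25 + s)/(2*K))
Z(v, y) = 6*y*v**2 (Z(v, y) = (v**2*6)*y = (6*v**2)*y = 6*y*v**2)
-209305 - Z(-665, d(26, -9)) = -209305 - 6*(1/2)*(25 + 26)/(-9)*(-665)**2 = -209305 - 6*(1/2)*(-1/9)*51*442225 = -209305 - 6*(-17)*442225/6 = -209305 - 1*(-7517825) = -209305 + 7517825 = 7308520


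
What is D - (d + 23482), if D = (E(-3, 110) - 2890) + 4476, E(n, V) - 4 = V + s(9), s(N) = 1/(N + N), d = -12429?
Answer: -168353/18 ≈ -9352.9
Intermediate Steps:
s(N) = 1/(2*N)
E(n, V) = 73/18 + V (E(n, V) = 4 + (V + (½)/9) = 4 + (V + (½)*(⅑)) = 4 + (V + 1/18) = 4 + (1/18 + V) = 73/18 + V)
D = 30601/18 (D = ((73/18 + 110) - 2890) + 4476 = (2053/18 - 2890) + 4476 = -49967/18 + 4476 = 30601/18 ≈ 1700.1)
D - (d + 23482) = 30601/18 - (-12429 + 23482) = 30601/18 - 1*11053 = 30601/18 - 11053 = -168353/18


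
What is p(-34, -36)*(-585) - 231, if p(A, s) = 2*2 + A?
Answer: 17319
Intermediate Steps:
p(A, s) = 4 + A
p(-34, -36)*(-585) - 231 = (4 - 34)*(-585) - 231 = -30*(-585) - 231 = 17550 - 231 = 17319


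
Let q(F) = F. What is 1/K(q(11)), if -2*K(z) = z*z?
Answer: -2/121 ≈ -0.016529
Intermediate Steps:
K(z) = -z²/2 (K(z) = -z*z/2 = -z²/2)
1/K(q(11)) = 1/(-½*11²) = 1/(-½*121) = 1/(-121/2) = -2/121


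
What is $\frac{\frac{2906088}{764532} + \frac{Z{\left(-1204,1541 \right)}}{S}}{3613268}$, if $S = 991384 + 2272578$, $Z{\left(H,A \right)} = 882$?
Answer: $\frac{395251463245}{375690051544902588} \approx 1.0521 \cdot 10^{-6}$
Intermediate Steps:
$S = 3263962$
$\frac{\frac{2906088}{764532} + \frac{Z{\left(-1204,1541 \right)}}{S}}{3613268} = \frac{\frac{2906088}{764532} + \frac{882}{3263962}}{3613268} = \left(2906088 \cdot \frac{1}{764532} + 882 \cdot \frac{1}{3263962}\right) \frac{1}{3613268} = \left(\frac{242174}{63711} + \frac{441}{1631981}\right) \frac{1}{3613268} = \frac{395251463245}{103975141491} \cdot \frac{1}{3613268} = \frac{395251463245}{375690051544902588}$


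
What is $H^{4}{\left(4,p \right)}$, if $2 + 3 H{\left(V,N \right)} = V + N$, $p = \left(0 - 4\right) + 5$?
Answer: $1$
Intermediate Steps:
$p = 1$ ($p = -4 + 5 = 1$)
$H{\left(V,N \right)} = - \frac{2}{3} + \frac{N}{3} + \frac{V}{3}$ ($H{\left(V,N \right)} = - \frac{2}{3} + \frac{V + N}{3} = - \frac{2}{3} + \frac{N + V}{3} = - \frac{2}{3} + \left(\frac{N}{3} + \frac{V}{3}\right) = - \frac{2}{3} + \frac{N}{3} + \frac{V}{3}$)
$H^{4}{\left(4,p \right)} = \left(- \frac{2}{3} + \frac{1}{3} \cdot 1 + \frac{1}{3} \cdot 4\right)^{4} = \left(- \frac{2}{3} + \frac{1}{3} + \frac{4}{3}\right)^{4} = 1^{4} = 1$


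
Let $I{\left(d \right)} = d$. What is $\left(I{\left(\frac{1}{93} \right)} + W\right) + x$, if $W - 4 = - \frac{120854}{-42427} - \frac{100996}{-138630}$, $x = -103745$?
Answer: $- \frac{9457288888123184}{91165652655} \approx -1.0374 \cdot 10^{5}$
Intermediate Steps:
$W = \frac{22282783676}{2940827505}$ ($W = 4 - \left(- \frac{120854}{42427} - \frac{50498}{69315}\right) = 4 - - \frac{10519473656}{2940827505} = 4 + \left(\frac{120854}{42427} + \frac{50498}{69315}\right) = 4 + \frac{10519473656}{2940827505} = \frac{22282783676}{2940827505} \approx 7.577$)
$\left(I{\left(\frac{1}{93} \right)} + W\right) + x = \left(\frac{1}{93} + \frac{22282783676}{2940827505}\right) - 103745 = \frac{691746569791}{91165652655} - 103745 = - \frac{9457288888123184}{91165652655}$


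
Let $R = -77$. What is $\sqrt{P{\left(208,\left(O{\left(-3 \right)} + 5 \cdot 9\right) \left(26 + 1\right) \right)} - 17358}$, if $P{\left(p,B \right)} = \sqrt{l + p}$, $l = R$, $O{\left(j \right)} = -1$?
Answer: $\sqrt{-17358 + \sqrt{131}} \approx 131.71 i$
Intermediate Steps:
$l = -77$
$P{\left(p,B \right)} = \sqrt{-77 + p}$
$\sqrt{P{\left(208,\left(O{\left(-3 \right)} + 5 \cdot 9\right) \left(26 + 1\right) \right)} - 17358} = \sqrt{\sqrt{-77 + 208} - 17358} = \sqrt{\sqrt{131} - 17358} = \sqrt{-17358 + \sqrt{131}}$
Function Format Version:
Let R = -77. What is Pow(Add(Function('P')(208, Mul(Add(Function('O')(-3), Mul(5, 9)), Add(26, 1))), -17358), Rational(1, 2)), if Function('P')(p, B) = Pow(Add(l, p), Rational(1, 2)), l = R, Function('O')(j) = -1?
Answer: Pow(Add(-17358, Pow(131, Rational(1, 2))), Rational(1, 2)) ≈ Mul(131.71, I)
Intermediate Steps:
l = -77
Function('P')(p, B) = Pow(Add(-77, p), Rational(1, 2))
Pow(Add(Function('P')(208, Mul(Add(Function('O')(-3), Mul(5, 9)), Add(26, 1))), -17358), Rational(1, 2)) = Pow(Add(Pow(Add(-77, 208), Rational(1, 2)), -17358), Rational(1, 2)) = Pow(Add(Pow(131, Rational(1, 2)), -17358), Rational(1, 2)) = Pow(Add(-17358, Pow(131, Rational(1, 2))), Rational(1, 2))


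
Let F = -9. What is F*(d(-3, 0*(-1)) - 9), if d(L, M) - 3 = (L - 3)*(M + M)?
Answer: 54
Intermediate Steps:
d(L, M) = 3 + 2*M*(-3 + L) (d(L, M) = 3 + (L - 3)*(M + M) = 3 + (-3 + L)*(2*M) = 3 + 2*M*(-3 + L))
F*(d(-3, 0*(-1)) - 9) = -9*((3 - 0*(-1) + 2*(-3)*(0*(-1))) - 9) = -9*((3 - 6*0 + 2*(-3)*0) - 9) = -9*((3 + 0 + 0) - 9) = -9*(3 - 9) = -9*(-6) = 54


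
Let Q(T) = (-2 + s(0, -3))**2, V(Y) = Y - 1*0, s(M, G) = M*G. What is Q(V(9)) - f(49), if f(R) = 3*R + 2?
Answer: -145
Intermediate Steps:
s(M, G) = G*M
V(Y) = Y (V(Y) = Y + 0 = Y)
f(R) = 2 + 3*R
Q(T) = 4 (Q(T) = (-2 - 3*0)**2 = (-2 + 0)**2 = (-2)**2 = 4)
Q(V(9)) - f(49) = 4 - (2 + 3*49) = 4 - (2 + 147) = 4 - 1*149 = 4 - 149 = -145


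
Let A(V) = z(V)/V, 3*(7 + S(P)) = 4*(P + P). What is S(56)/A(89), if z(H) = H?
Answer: 427/3 ≈ 142.33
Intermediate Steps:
S(P) = -7 + 8*P/3 (S(P) = -7 + (4*(P + P))/3 = -7 + (4*(2*P))/3 = -7 + (8*P)/3 = -7 + 8*P/3)
A(V) = 1 (A(V) = V/V = 1)
S(56)/A(89) = (-7 + (8/3)*56)/1 = (-7 + 448/3)*1 = (427/3)*1 = 427/3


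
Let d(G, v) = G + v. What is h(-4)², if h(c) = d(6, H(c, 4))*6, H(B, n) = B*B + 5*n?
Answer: 63504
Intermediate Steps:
H(B, n) = B² + 5*n
h(c) = 156 + 6*c² (h(c) = (6 + (c² + 5*4))*6 = (6 + (c² + 20))*6 = (6 + (20 + c²))*6 = (26 + c²)*6 = 156 + 6*c²)
h(-4)² = (156 + 6*(-4)²)² = (156 + 6*16)² = (156 + 96)² = 252² = 63504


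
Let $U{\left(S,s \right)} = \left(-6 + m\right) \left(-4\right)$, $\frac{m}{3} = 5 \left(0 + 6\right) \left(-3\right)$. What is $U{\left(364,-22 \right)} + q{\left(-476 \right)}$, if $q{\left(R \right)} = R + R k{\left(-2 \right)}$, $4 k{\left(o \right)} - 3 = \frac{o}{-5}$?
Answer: $\frac{1117}{5} \approx 223.4$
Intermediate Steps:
$k{\left(o \right)} = \frac{3}{4} - \frac{o}{20}$ ($k{\left(o \right)} = \frac{3}{4} + \frac{o \frac{1}{-5}}{4} = \frac{3}{4} + \frac{o \left(- \frac{1}{5}\right)}{4} = \frac{3}{4} + \frac{\left(- \frac{1}{5}\right) o}{4} = \frac{3}{4} - \frac{o}{20}$)
$m = -270$ ($m = 3 \cdot 5 \left(0 + 6\right) \left(-3\right) = 3 \cdot 5 \cdot 6 \left(-3\right) = 3 \cdot 30 \left(-3\right) = 3 \left(-90\right) = -270$)
$U{\left(S,s \right)} = 1104$ ($U{\left(S,s \right)} = \left(-6 - 270\right) \left(-4\right) = \left(-276\right) \left(-4\right) = 1104$)
$q{\left(R \right)} = \frac{37 R}{20}$ ($q{\left(R \right)} = R + R \left(\frac{3}{4} - - \frac{1}{10}\right) = R + R \left(\frac{3}{4} + \frac{1}{10}\right) = R + R \frac{17}{20} = R + \frac{17 R}{20} = \frac{37 R}{20}$)
$U{\left(364,-22 \right)} + q{\left(-476 \right)} = 1104 + \frac{37}{20} \left(-476\right) = 1104 - \frac{4403}{5} = \frac{1117}{5}$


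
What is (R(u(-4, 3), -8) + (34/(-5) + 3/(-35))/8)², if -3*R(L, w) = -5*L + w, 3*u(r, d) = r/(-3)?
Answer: 370678009/57153600 ≈ 6.4856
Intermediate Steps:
u(r, d) = -r/9 (u(r, d) = (r/(-3))/3 = (r*(-⅓))/3 = (-r/3)/3 = -r/9)
R(L, w) = -w/3 + 5*L/3 (R(L, w) = -(-5*L + w)/3 = -(w - 5*L)/3 = -w/3 + 5*L/3)
(R(u(-4, 3), -8) + (34/(-5) + 3/(-35))/8)² = ((-⅓*(-8) + 5*(-⅑*(-4))/3) + (34/(-5) + 3/(-35))/8)² = ((8/3 + (5/3)*(4/9)) + (34*(-⅕) + 3*(-1/35))*(⅛))² = ((8/3 + 20/27) + (-34/5 - 3/35)*(⅛))² = (92/27 - 241/35*⅛)² = (92/27 - 241/280)² = (19253/7560)² = 370678009/57153600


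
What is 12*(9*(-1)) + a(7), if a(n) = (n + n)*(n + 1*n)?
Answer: 88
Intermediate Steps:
a(n) = 4*n**2 (a(n) = (2*n)*(n + n) = (2*n)*(2*n) = 4*n**2)
12*(9*(-1)) + a(7) = 12*(9*(-1)) + 4*7**2 = 12*(-9) + 4*49 = -108 + 196 = 88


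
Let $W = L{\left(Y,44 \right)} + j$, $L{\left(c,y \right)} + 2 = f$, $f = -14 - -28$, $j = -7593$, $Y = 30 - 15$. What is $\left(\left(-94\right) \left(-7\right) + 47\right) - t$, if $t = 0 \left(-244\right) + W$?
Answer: $8286$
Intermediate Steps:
$Y = 15$ ($Y = 30 - 15 = 15$)
$f = 14$ ($f = -14 + 28 = 14$)
$L{\left(c,y \right)} = 12$ ($L{\left(c,y \right)} = -2 + 14 = 12$)
$W = -7581$ ($W = 12 - 7593 = -7581$)
$t = -7581$ ($t = 0 \left(-244\right) - 7581 = 0 - 7581 = -7581$)
$\left(\left(-94\right) \left(-7\right) + 47\right) - t = \left(\left(-94\right) \left(-7\right) + 47\right) - -7581 = \left(658 + 47\right) + 7581 = 705 + 7581 = 8286$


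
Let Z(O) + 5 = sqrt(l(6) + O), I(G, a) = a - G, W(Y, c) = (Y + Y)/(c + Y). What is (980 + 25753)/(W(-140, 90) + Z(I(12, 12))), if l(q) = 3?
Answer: -133665/22 + 222775*sqrt(3)/22 ≈ 11463.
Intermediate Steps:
W(Y, c) = 2*Y/(Y + c) (W(Y, c) = (2*Y)/(Y + c) = 2*Y/(Y + c))
Z(O) = -5 + sqrt(3 + O)
(980 + 25753)/(W(-140, 90) + Z(I(12, 12))) = (980 + 25753)/(2*(-140)/(-140 + 90) + (-5 + sqrt(3 + (12 - 1*12)))) = 26733/(2*(-140)/(-50) + (-5 + sqrt(3 + (12 - 12)))) = 26733/(2*(-140)*(-1/50) + (-5 + sqrt(3 + 0))) = 26733/(28/5 + (-5 + sqrt(3))) = 26733/(3/5 + sqrt(3))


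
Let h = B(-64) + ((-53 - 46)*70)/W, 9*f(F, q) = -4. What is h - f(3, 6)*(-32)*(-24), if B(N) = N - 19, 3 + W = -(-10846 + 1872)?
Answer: 6931735/26913 ≈ 257.56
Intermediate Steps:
W = 8971 (W = -3 - (-10846 + 1872) = -3 - 1*(-8974) = -3 + 8974 = 8971)
f(F, q) = -4/9 (f(F, q) = (⅑)*(-4) = -4/9)
B(N) = -19 + N
h = -751523/8971 (h = (-19 - 64) + ((-53 - 46)*70)/8971 = -83 - 99*70*(1/8971) = -83 - 6930*1/8971 = -83 - 6930/8971 = -751523/8971 ≈ -83.772)
h - f(3, 6)*(-32)*(-24) = -751523/8971 - (-4/9*(-32))*(-24) = -751523/8971 - 128*(-24)/9 = -751523/8971 - 1*(-1024/3) = -751523/8971 + 1024/3 = 6931735/26913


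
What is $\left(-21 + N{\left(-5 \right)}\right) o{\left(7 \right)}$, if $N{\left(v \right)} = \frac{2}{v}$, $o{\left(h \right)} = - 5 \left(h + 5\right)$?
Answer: $1284$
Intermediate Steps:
$o{\left(h \right)} = -25 - 5 h$ ($o{\left(h \right)} = - 5 \left(5 + h\right) = -25 - 5 h$)
$\left(-21 + N{\left(-5 \right)}\right) o{\left(7 \right)} = \left(-21 + \frac{2}{-5}\right) \left(-25 - 35\right) = \left(-21 + 2 \left(- \frac{1}{5}\right)\right) \left(-25 - 35\right) = \left(-21 - \frac{2}{5}\right) \left(-60\right) = \left(- \frac{107}{5}\right) \left(-60\right) = 1284$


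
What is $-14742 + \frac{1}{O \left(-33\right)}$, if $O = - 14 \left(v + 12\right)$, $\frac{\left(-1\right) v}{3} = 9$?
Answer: $- \frac{102162061}{6930} \approx -14742.0$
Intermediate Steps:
$v = -27$ ($v = \left(-3\right) 9 = -27$)
$O = 210$ ($O = - 14 \left(-27 + 12\right) = \left(-14\right) \left(-15\right) = 210$)
$-14742 + \frac{1}{O \left(-33\right)} = -14742 + \frac{1}{210 \left(-33\right)} = -14742 + \frac{1}{-6930} = -14742 - \frac{1}{6930} = - \frac{102162061}{6930}$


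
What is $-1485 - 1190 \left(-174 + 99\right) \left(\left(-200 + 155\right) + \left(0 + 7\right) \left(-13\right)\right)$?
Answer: $-12139485$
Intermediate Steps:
$-1485 - 1190 \left(-174 + 99\right) \left(\left(-200 + 155\right) + \left(0 + 7\right) \left(-13\right)\right) = -1485 - 1190 \left(- 75 \left(-45 + 7 \left(-13\right)\right)\right) = -1485 - 1190 \left(- 75 \left(-45 - 91\right)\right) = -1485 - 1190 \left(\left(-75\right) \left(-136\right)\right) = -1485 - 12138000 = -12139485$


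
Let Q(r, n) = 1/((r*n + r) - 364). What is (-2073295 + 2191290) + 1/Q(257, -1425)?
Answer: -248337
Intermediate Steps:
Q(r, n) = 1/(-364 + r + n*r) (Q(r, n) = 1/((n*r + r) - 364) = 1/((r + n*r) - 364) = 1/(-364 + r + n*r))
(-2073295 + 2191290) + 1/Q(257, -1425) = (-2073295 + 2191290) + 1/(1/(-364 + 257 - 1425*257)) = 117995 + 1/(1/(-364 + 257 - 366225)) = 117995 + 1/(1/(-366332)) = 117995 + 1/(-1/366332) = 117995 - 366332 = -248337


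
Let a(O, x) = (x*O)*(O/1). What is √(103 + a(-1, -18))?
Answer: √85 ≈ 9.2195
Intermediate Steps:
a(O, x) = x*O² (a(O, x) = (O*x)*(O*1) = (O*x)*O = x*O²)
√(103 + a(-1, -18)) = √(103 - 18*(-1)²) = √(103 - 18*1) = √(103 - 18) = √85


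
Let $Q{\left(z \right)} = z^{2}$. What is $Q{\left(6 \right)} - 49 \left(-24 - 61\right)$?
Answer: $4201$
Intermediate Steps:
$Q{\left(6 \right)} - 49 \left(-24 - 61\right) = 6^{2} - 49 \left(-24 - 61\right) = 36 - -4165 = 36 + 4165 = 4201$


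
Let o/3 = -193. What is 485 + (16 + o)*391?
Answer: -219648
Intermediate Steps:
o = -579 (o = 3*(-193) = -579)
485 + (16 + o)*391 = 485 + (16 - 579)*391 = 485 - 563*391 = 485 - 220133 = -219648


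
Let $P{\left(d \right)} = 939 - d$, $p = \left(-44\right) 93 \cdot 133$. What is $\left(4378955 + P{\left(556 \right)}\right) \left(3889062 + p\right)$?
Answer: $14648123605188$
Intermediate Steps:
$p = -544236$ ($p = \left(-4092\right) 133 = -544236$)
$\left(4378955 + P{\left(556 \right)}\right) \left(3889062 + p\right) = \left(4378955 + \left(939 - 556\right)\right) \left(3889062 - 544236\right) = \left(4378955 + \left(939 - 556\right)\right) 3344826 = \left(4378955 + 383\right) 3344826 = 4379338 \cdot 3344826 = 14648123605188$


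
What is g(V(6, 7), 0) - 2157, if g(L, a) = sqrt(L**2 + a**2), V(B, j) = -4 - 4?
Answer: -2149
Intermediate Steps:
V(B, j) = -8
g(V(6, 7), 0) - 2157 = sqrt((-8)**2 + 0**2) - 2157 = sqrt(64 + 0) - 2157 = sqrt(64) - 2157 = 8 - 2157 = -2149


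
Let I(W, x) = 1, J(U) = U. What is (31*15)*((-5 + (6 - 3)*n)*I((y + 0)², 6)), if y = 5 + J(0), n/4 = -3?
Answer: -19065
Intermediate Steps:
n = -12 (n = 4*(-3) = -12)
y = 5 (y = 5 + 0 = 5)
(31*15)*((-5 + (6 - 3)*n)*I((y + 0)², 6)) = (31*15)*((-5 + (6 - 3)*(-12))*1) = 465*((-5 + 3*(-12))*1) = 465*((-5 - 36)*1) = 465*(-41*1) = 465*(-41) = -19065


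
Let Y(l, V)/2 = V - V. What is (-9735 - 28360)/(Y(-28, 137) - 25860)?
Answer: 7619/5172 ≈ 1.4731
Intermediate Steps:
Y(l, V) = 0 (Y(l, V) = 2*(V - V) = 2*0 = 0)
(-9735 - 28360)/(Y(-28, 137) - 25860) = (-9735 - 28360)/(0 - 25860) = -38095/(-25860) = -38095*(-1/25860) = 7619/5172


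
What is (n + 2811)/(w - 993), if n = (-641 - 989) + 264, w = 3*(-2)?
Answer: -1445/999 ≈ -1.4464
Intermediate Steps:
w = -6
n = -1366 (n = -1630 + 264 = -1366)
(n + 2811)/(w - 993) = (-1366 + 2811)/(-6 - 993) = 1445/(-999) = 1445*(-1/999) = -1445/999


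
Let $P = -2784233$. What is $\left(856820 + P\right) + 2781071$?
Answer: $853658$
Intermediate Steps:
$\left(856820 + P\right) + 2781071 = \left(856820 - 2784233\right) + 2781071 = -1927413 + 2781071 = 853658$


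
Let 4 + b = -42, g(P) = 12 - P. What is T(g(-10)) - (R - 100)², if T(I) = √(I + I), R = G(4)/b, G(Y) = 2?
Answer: -5294601/529 + 2*√11 ≈ -10002.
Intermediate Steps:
b = -46 (b = -4 - 42 = -46)
R = -1/23 (R = 2/(-46) = 2*(-1/46) = -1/23 ≈ -0.043478)
T(I) = √2*√I (T(I) = √(2*I) = √2*√I)
T(g(-10)) - (R - 100)² = √2*√(12 - 1*(-10)) - (-1/23 - 100)² = √2*√(12 + 10) - (-2301/23)² = √2*√22 - 1*5294601/529 = 2*√11 - 5294601/529 = -5294601/529 + 2*√11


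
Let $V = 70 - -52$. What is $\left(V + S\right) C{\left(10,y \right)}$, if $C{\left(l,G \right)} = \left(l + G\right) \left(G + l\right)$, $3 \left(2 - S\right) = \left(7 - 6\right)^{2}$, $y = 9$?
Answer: $\frac{133931}{3} \approx 44644.0$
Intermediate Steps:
$V = 122$ ($V = 70 + 52 = 122$)
$S = \frac{5}{3}$ ($S = 2 - \frac{\left(7 - 6\right)^{2}}{3} = 2 - \frac{1^{2}}{3} = 2 - \frac{1}{3} = \frac{5}{3} \approx 1.6667$)
$C{\left(l,G \right)} = \left(G + l\right)^{2}$ ($C{\left(l,G \right)} = \left(G + l\right) \left(G + l\right) = \left(G + l\right)^{2}$)
$\left(V + S\right) C{\left(10,y \right)} = \left(122 + \frac{5}{3}\right) \left(9 + 10\right)^{2} = \frac{371 \cdot 19^{2}}{3} = \frac{371}{3} \cdot 361 = \frac{133931}{3}$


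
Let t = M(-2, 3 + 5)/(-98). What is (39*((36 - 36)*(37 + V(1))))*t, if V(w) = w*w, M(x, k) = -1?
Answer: 0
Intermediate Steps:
V(w) = w²
t = 1/98 (t = -1/(-98) = -1*(-1/98) = 1/98 ≈ 0.010204)
(39*((36 - 36)*(37 + V(1))))*t = (39*((36 - 36)*(37 + 1²)))*(1/98) = (39*(0*(37 + 1)))*(1/98) = (39*(0*38))*(1/98) = (39*0)*(1/98) = 0*(1/98) = 0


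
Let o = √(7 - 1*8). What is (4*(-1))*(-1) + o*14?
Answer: 4 + 14*I ≈ 4.0 + 14.0*I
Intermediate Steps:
o = I (o = √(7 - 8) = √(-1) = I ≈ 1.0*I)
(4*(-1))*(-1) + o*14 = (4*(-1))*(-1) + I*14 = -4*(-1) + 14*I = 4 + 14*I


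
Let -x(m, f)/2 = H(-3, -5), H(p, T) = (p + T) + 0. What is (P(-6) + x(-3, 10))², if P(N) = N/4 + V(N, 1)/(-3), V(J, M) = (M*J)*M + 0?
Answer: 1089/4 ≈ 272.25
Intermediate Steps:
V(J, M) = J*M² (V(J, M) = (J*M)*M + 0 = J*M² + 0 = J*M²)
P(N) = -N/12 (P(N) = N/4 + (N*1²)/(-3) = N*(¼) + (N*1)*(-⅓) = N/4 + N*(-⅓) = N/4 - N/3 = -N/12)
H(p, T) = T + p (H(p, T) = (T + p) + 0 = T + p)
x(m, f) = 16 (x(m, f) = -2*(-5 - 3) = -2*(-8) = 16)
(P(-6) + x(-3, 10))² = (-1/12*(-6) + 16)² = (½ + 16)² = (33/2)² = 1089/4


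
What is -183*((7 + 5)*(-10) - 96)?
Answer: 39528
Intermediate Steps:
-183*((7 + 5)*(-10) - 96) = -183*(12*(-10) - 96) = -183*(-120 - 96) = -183*(-216) = 39528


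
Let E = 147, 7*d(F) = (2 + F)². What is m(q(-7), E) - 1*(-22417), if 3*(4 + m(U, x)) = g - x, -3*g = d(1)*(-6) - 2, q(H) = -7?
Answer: 1409000/63 ≈ 22365.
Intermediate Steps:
d(F) = (2 + F)²/7
g = 68/21 (g = -(((2 + 1)²/7)*(-6) - 2)/3 = -(((⅐)*3²)*(-6) - 2)/3 = -(((⅐)*9)*(-6) - 2)/3 = -((9/7)*(-6) - 2)/3 = -(-54/7 - 2)/3 = -⅓*(-68/7) = 68/21 ≈ 3.2381)
m(U, x) = -184/63 - x/3 (m(U, x) = -4 + (68/21 - x)/3 = -4 + (68/63 - x/3) = -184/63 - x/3)
m(q(-7), E) - 1*(-22417) = (-184/63 - ⅓*147) - 1*(-22417) = (-184/63 - 49) + 22417 = -3271/63 + 22417 = 1409000/63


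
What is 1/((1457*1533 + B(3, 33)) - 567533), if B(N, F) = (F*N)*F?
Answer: 1/1669315 ≈ 5.9905e-7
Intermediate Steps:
B(N, F) = N*F**2
1/((1457*1533 + B(3, 33)) - 567533) = 1/((1457*1533 + 3*33**2) - 567533) = 1/((2233581 + 3*1089) - 567533) = 1/((2233581 + 3267) - 567533) = 1/(2236848 - 567533) = 1/1669315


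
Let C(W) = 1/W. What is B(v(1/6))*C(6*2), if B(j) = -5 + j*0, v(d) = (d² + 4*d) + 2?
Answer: -5/12 ≈ -0.41667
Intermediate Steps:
v(d) = 2 + d² + 4*d
B(j) = -5 (B(j) = -5 + 0 = -5)
B(v(1/6))*C(6*2) = -5/(6*2) = -5/12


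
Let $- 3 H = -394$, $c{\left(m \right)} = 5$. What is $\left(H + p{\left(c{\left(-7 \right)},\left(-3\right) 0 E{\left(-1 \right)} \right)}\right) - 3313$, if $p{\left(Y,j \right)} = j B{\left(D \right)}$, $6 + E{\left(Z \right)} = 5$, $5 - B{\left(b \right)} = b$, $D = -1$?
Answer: $- \frac{9545}{3} \approx -3181.7$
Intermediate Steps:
$B{\left(b \right)} = 5 - b$
$E{\left(Z \right)} = -1$ ($E{\left(Z \right)} = -6 + 5 = -1$)
$p{\left(Y,j \right)} = 6 j$ ($p{\left(Y,j \right)} = j \left(5 - -1\right) = j \left(5 + 1\right) = j 6 = 6 j$)
$H = \frac{394}{3}$ ($H = \left(- \frac{1}{3}\right) \left(-394\right) = \frac{394}{3} \approx 131.33$)
$\left(H + p{\left(c{\left(-7 \right)},\left(-3\right) 0 E{\left(-1 \right)} \right)}\right) - 3313 = \left(\frac{394}{3} + 6 \left(-3\right) 0 \left(-1\right)\right) - 3313 = \left(\frac{394}{3} + 6 \cdot 0 \left(-1\right)\right) - 3313 = \left(\frac{394}{3} + 6 \cdot 0\right) - 3313 = \left(\frac{394}{3} + 0\right) - 3313 = \frac{394}{3} - 3313 = - \frac{9545}{3}$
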